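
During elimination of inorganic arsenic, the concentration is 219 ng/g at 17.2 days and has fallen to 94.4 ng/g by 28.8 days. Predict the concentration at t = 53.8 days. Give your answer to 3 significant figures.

Over Δt = 28.8 − 17.2 = 11.6 days, the level fell by a factor of 219/94.4 ≈ 2.3199.
n = log₂(2.3199) ≈ 1.2141 half-lives, so t½ = 11.6/1.2141 ≈ 9.5546 days.
From t = 28.8 to t = 53.8: 94.4 × (1/2)^((53.8−28.8)/9.5546) ≈ 15.393 ng/g.

15.4 ng/g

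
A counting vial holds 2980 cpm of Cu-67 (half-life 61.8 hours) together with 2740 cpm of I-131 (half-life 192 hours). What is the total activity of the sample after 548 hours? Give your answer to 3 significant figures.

Cu-67: 2980 × (1/2)^(548/61.8) = 2980 × (1/2)^8.8673 ≈ 6.381 cpm.
I-131: 2740 × (1/2)^(548/192) = 2740 × (1/2)^2.8542 ≈ 378.93 cpm.
Total = 6.381 + 378.93 ≈ 385.31 cpm.

385 cpm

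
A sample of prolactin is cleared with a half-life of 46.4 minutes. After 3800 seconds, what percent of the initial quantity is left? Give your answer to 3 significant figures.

38.8%

3800 seconds = 63.3333 minutes.
n = 63.3333/46.4 ≈ 1.3649 half-lives.
Fraction remaining = (1/2)^1.3649 ≈ 0.38825, i.e. 38.825%.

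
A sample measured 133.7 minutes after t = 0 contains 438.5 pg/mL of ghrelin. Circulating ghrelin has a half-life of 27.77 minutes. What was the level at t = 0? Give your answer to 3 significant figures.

12300 pg/mL

Number of half-lives elapsed: n = 133.7/27.77 ≈ 4.8145.
A₀ = A × 2^n = 438.5 × 2^4.8145 = 438.5 × 28.14 ≈ 12339 pg/mL.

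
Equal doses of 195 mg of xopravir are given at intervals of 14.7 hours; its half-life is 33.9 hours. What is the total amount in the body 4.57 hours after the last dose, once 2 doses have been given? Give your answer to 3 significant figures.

The 2 doses were given 19.27, 4.57 hours ago.
Total = 195·(1/2)^(19.27/33.9) + 195·(1/2)^(4.57/33.9)
      = 131.5 + 177.6 ≈ 309.1 mg.

309 mg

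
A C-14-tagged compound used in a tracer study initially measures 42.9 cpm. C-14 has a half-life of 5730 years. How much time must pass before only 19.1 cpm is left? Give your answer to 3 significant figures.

Fraction remaining = 19.1/42.9 ≈ 0.44522.
n = log₂(42.9/19.1) = ln(2.2461)/ln 2 ≈ 1.1674 half-lives.
t = n × t½ = 1.1674 × 5730 ≈ 6689.2 years.

6690 years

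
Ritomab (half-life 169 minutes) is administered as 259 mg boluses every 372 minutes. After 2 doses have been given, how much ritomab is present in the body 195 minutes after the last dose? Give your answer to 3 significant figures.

The 2 doses were given 567, 195 minutes ago.
Total = 259·(1/2)^(567/169) + 259·(1/2)^(195/169)
      = 25.313 + 116.4 ≈ 141.71 mg.

142 mg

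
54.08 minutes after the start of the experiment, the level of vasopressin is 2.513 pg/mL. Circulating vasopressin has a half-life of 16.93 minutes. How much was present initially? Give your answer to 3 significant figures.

23.0 pg/mL

Number of half-lives elapsed: n = 54.08/16.93 ≈ 3.1943.
A₀ = A × 2^n = 2.513 × 2^3.1943 = 2.513 × 9.1535 ≈ 23.003 pg/mL.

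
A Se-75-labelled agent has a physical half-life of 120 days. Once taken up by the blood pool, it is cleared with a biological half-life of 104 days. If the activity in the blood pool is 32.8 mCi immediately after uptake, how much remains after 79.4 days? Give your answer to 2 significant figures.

1/t_eff = 1/t_phys + 1/t_biol = 1/120 + 1/104 = 0.017949 per day.
t_eff = 120 × 104 / (120 + 104) ≈ 55.714 days.
Remaining = 32.8 × (1/2)^(79.4/55.714) = 32.8 × (1/2)^1.4251 ≈ 12.214 mCi.

12 mCi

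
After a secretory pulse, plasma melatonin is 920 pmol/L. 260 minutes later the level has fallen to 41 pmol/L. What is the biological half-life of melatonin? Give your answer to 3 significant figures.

A/A₀ = 41/920 ≈ 0.044565.
n = log₂(22.439) ≈ 4.4879 half-lives elapsed in 260 minutes.
t½ = 260/4.4879 ≈ 57.933 minutes.

57.9 minutes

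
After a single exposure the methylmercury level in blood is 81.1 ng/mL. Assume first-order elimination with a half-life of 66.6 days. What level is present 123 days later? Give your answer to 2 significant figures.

23 ng/mL

Number of half-lives: n = 123/66.6 ≈ 1.8468.
Remaining = 81.1 × (1/2)^1.8468 = 81.1 × 0.278 ≈ 22.546 ng/mL.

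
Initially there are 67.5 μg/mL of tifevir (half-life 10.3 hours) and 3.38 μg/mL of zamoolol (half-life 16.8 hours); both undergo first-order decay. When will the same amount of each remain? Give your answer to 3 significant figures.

115 hours

Set 67.5·(1/2)^(t/10.3) = 3.38·(1/2)^(t/16.8).
Taking log₂: log₂(67.5/3.38) = t·(1/10.3 − 1/16.8).
log₂(19.97) = 4.3198; 1/10.3 − 1/16.8 = 0.037564.
t = 4.3198 / 0.037564 ≈ 115 hours.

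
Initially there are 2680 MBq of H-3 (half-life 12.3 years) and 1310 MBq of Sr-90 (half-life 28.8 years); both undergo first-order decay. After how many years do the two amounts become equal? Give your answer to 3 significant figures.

22.2 years

Set 2680·(1/2)^(t/12.3) = 1310·(1/2)^(t/28.8).
Taking log₂: log₂(2680/1310) = t·(1/12.3 − 1/28.8).
log₂(2.0458) = 1.0327; 1/12.3 − 1/28.8 = 0.046579.
t = 1.0327 / 0.046579 ≈ 22.17 years.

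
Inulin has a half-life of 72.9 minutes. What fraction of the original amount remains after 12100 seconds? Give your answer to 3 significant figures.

0.147

12100 seconds = 201.667 minutes.
n = 201.667/72.9 ≈ 2.7663 half-lives.
Fraction remaining = (1/2)^2.7663 ≈ 0.14698.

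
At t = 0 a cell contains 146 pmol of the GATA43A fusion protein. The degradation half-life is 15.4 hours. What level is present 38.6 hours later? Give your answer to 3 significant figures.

Number of half-lives: n = 38.6/15.4 ≈ 2.5065.
Remaining = 146 × (1/2)^2.5065 = 146 × 0.17598 ≈ 25.693 pmol.

25.7 pmol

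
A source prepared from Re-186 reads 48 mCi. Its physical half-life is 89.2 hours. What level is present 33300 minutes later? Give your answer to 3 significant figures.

Convert the elapsed time: 33300 minutes = 555 hours.
Number of half-lives: n = 555/89.2 ≈ 6.222.
Remaining = 48 × (1/2)^6.222 = 48 × 0.013397 ≈ 0.64304 mCi.

0.643 mCi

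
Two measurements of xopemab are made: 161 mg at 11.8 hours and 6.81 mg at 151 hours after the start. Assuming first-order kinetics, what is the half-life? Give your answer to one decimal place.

30.5 hours

Over Δt = 151 − 11.8 = 139.2 hours, the level fell by a factor of 161/6.81 ≈ 23.642.
n = log₂(23.642) ≈ 4.5633 half-lives, so t½ = 139.2/4.5633 ≈ 30.504 hours.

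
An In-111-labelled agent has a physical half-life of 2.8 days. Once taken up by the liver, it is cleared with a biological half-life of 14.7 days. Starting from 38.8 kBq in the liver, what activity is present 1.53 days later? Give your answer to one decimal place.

24.7 kBq

1/t_eff = 1/t_phys + 1/t_biol = 1/2.8 + 1/14.7 = 0.42517 per day.
t_eff = 2.8 × 14.7 / (2.8 + 14.7) ≈ 2.352 days.
Remaining = 38.8 × (1/2)^(1.53/2.352) = 38.8 × (1/2)^0.65051 ≈ 24.718 kBq.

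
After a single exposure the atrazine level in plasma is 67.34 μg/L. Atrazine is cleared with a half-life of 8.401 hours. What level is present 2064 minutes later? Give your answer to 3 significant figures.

3.94 μg/L

Convert the elapsed time: 2064 minutes = 34.4 hours.
Number of half-lives: n = 34.4/8.401 ≈ 4.0948.
Remaining = 67.34 × (1/2)^4.0948 = 67.34 × 0.058527 ≈ 3.9412 μg/L.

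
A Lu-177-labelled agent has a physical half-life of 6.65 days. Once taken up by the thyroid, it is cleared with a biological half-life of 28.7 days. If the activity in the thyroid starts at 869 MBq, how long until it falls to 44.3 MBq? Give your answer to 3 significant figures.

23.2 days

1/t_eff = 1/t_phys + 1/t_biol = 1/6.65 + 1/28.7 = 0.18522 per day.
t_eff = 6.65 × 28.7 / (6.65 + 28.7) ≈ 5.399 days.
n = log₂(869/44.3) ≈ 4.294; t = 4.294 × 5.399 ≈ 23.183 days.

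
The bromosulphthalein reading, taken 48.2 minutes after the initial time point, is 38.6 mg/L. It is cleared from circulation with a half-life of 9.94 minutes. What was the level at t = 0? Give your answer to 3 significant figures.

1110 mg/L

Number of half-lives elapsed: n = 48.2/9.94 ≈ 4.8491.
A₀ = A × 2^n = 38.6 × 2^4.8491 = 38.6 × 28.822 ≈ 1112.5 mg/L.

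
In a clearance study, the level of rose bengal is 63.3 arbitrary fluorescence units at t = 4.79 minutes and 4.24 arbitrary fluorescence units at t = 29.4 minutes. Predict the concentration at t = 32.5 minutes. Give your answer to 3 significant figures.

Over Δt = 29.4 − 4.79 = 24.61 minutes, the level fell by a factor of 63.3/4.24 ≈ 14.929.
n = log₂(14.929) ≈ 3.9001 half-lives, so t½ = 24.61/3.9001 ≈ 6.3101 minutes.
From t = 29.4 to t = 32.5: 4.24 × (1/2)^((32.5−29.4)/6.3101) ≈ 3.0163 arbitrary fluorescence units.

3.02 arbitrary fluorescence units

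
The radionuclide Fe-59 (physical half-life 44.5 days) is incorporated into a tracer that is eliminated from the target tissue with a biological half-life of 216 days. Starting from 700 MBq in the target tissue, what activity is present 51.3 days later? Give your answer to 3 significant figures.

1/t_eff = 1/t_phys + 1/t_biol = 1/44.5 + 1/216 = 0.027102 per day.
t_eff = 44.5 × 216 / (44.5 + 216) ≈ 36.898 days.
Remaining = 700 × (1/2)^(51.3/36.898) = 700 × (1/2)^1.3903 ≈ 267.04 MBq.

267 MBq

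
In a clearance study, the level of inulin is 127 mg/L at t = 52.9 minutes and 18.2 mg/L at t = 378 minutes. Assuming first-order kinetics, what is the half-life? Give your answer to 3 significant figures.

Over Δt = 378 − 52.9 = 325.1 minutes, the level fell by a factor of 127/18.2 ≈ 6.978.
n = log₂(6.978) ≈ 2.8028 half-lives, so t½ = 325.1/2.8028 ≈ 115.99 minutes.

116 minutes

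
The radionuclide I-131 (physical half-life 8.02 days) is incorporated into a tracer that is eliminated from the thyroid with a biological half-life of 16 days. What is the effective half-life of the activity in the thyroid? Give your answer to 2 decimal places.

5.34 days

1/t_eff = 1/t_phys + 1/t_biol = 1/8.02 + 1/16 = 0.18719 per day.
t_eff = 8.02 × 16 / (8.02 + 16) ≈ 5.3422 days.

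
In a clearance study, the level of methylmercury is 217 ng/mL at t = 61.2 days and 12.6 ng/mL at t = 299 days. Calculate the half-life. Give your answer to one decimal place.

57.9 days

Over Δt = 299 − 61.2 = 237.8 days, the level fell by a factor of 217/12.6 ≈ 17.222.
n = log₂(17.222) ≈ 4.1062 half-lives, so t½ = 237.8/4.1062 ≈ 57.912 days.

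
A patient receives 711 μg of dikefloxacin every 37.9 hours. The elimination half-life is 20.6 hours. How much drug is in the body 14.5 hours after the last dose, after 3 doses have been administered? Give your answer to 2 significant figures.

The 3 doses were given 90.3, 52.4, 14.5 hours ago.
Total = 711·(1/2)^(90.3/20.6) + 711·(1/2)^(52.4/20.6) + 711·(1/2)^(14.5/20.6)
      = 34.065 + 121.94 + 436.5 ≈ 592.5 μg.

590 μg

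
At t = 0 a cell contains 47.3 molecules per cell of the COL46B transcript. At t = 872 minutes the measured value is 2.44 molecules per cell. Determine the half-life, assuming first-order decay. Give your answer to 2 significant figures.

200 minutes

A/A₀ = 2.44/47.3 ≈ 0.051586.
n = log₂(19.385) ≈ 4.2769 half-lives elapsed in 872 minutes.
t½ = 872/4.2769 ≈ 203.89 minutes.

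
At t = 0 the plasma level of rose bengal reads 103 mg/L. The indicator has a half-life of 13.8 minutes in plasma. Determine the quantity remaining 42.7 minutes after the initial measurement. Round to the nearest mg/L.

Number of half-lives: n = 42.7/13.8 ≈ 3.0942.
Remaining = 103 × (1/2)^3.0942 = 103 × 0.1171 ≈ 12.061 mg/L.

12 mg/L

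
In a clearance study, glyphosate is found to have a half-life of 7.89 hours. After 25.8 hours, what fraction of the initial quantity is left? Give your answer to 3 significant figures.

0.104

n = 25.8/7.89 ≈ 3.27 half-lives.
Fraction remaining = (1/2)^3.27 ≈ 0.10367.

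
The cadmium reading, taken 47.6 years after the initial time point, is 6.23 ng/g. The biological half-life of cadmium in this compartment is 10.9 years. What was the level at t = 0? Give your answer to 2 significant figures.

Number of half-lives elapsed: n = 47.6/10.9 ≈ 4.367.
A₀ = A × 2^n = 6.23 × 2^4.367 = 6.23 × 20.634 ≈ 128.55 ng/g.

130 ng/g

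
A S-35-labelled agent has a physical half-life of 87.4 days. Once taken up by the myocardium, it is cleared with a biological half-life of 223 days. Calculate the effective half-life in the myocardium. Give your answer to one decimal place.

62.8 days

1/t_eff = 1/t_phys + 1/t_biol = 1/87.4 + 1/223 = 0.015926 per day.
t_eff = 87.4 × 223 / (87.4 + 223) ≈ 62.791 days.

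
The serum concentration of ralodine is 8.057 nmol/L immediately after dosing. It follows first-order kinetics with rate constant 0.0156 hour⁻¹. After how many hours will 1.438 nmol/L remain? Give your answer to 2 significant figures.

110 hours

t½ = ln 2 / λ = 0.69315 / 0.0156 ≈ 44.433 hours.
Fraction remaining = 1.438/8.057 ≈ 0.17848.
n = log₂(8.057/1.438) = ln(5.6029)/ln 2 ≈ 2.4862 half-lives.
t = n × t½ = 2.4862 × 44.433 ≈ 110.47 hours.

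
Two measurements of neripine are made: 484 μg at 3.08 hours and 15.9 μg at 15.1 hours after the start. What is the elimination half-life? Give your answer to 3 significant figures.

2.44 hours

Over Δt = 15.1 − 3.08 = 12.02 hours, the level fell by a factor of 484/15.9 ≈ 30.44.
n = log₂(30.44) ≈ 4.9279 half-lives, so t½ = 12.02/4.9279 ≈ 2.4392 hours.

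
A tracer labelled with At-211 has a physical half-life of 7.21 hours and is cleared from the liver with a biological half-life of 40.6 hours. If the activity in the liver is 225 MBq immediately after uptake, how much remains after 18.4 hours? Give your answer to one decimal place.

28.0 MBq

1/t_eff = 1/t_phys + 1/t_biol = 1/7.21 + 1/40.6 = 0.16333 per hour.
t_eff = 7.21 × 40.6 / (7.21 + 40.6) ≈ 6.1227 hours.
Remaining = 225 × (1/2)^(18.4/6.1227) = 225 × (1/2)^3.0052 ≈ 28.024 MBq.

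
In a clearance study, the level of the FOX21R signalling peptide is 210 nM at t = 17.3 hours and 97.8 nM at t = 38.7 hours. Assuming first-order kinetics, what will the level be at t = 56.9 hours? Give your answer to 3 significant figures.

51.1 nM

Over Δt = 38.7 − 17.3 = 21.4 hours, the level fell by a factor of 210/97.8 ≈ 2.1472.
n = log₂(2.1472) ≈ 1.1025 half-lives, so t½ = 21.4/1.1025 ≈ 19.411 hours.
From t = 38.7 to t = 56.9: 97.8 × (1/2)^((56.9−38.7)/19.411) ≈ 51.061 nM.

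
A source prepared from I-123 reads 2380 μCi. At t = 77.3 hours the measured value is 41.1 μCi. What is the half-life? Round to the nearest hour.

13 hours

A/A₀ = 41.1/2380 ≈ 0.017269.
n = log₂(57.908) ≈ 5.8557 half-lives elapsed in 77.3 hours.
t½ = 77.3/5.8557 ≈ 13.201 hours.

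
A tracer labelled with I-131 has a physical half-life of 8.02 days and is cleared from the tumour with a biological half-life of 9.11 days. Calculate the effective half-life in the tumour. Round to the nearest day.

4 days

1/t_eff = 1/t_phys + 1/t_biol = 1/8.02 + 1/9.11 = 0.23446 per day.
t_eff = 8.02 × 9.11 / (8.02 + 9.11) ≈ 4.2652 days.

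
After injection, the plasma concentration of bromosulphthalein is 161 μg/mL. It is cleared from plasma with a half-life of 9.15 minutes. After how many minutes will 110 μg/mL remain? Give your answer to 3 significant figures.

Fraction remaining = 110/161 ≈ 0.68323.
n = log₂(161/110) = ln(1.4636)/ln 2 ≈ 0.54956 half-lives.
t = n × t½ = 0.54956 × 9.15 ≈ 5.0284 minutes.

5.03 minutes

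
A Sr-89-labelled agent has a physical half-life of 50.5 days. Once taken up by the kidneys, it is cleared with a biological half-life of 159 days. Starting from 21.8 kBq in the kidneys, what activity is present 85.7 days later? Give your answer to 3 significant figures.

4.63 kBq

1/t_eff = 1/t_phys + 1/t_biol = 1/50.5 + 1/159 = 0.026091 per day.
t_eff = 50.5 × 159 / (50.5 + 159) ≈ 38.327 days.
Remaining = 21.8 × (1/2)^(85.7/38.327) = 21.8 × (1/2)^2.236 ≈ 4.6275 kBq.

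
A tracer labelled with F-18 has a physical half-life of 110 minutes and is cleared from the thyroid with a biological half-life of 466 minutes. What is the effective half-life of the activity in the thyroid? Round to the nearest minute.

89 minutes

1/t_eff = 1/t_phys + 1/t_biol = 1/110 + 1/466 = 0.011237 per minute.
t_eff = 110 × 466 / (110 + 466) ≈ 88.993 minutes.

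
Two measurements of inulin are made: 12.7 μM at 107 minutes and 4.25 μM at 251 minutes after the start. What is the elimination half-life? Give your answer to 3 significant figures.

Over Δt = 251 − 107 = 144 minutes, the level fell by a factor of 12.7/4.25 ≈ 2.9882.
n = log₂(2.9882) ≈ 1.5793 half-lives, so t½ = 144/1.5793 ≈ 91.18 minutes.

91.2 minutes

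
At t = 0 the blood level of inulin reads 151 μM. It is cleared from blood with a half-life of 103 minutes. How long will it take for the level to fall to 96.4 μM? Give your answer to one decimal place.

Fraction remaining = 96.4/151 ≈ 0.63841.
n = log₂(151/96.4) = ln(1.5664)/ln 2 ≈ 0.64744 half-lives.
t = n × t½ = 0.64744 × 103 ≈ 66.687 minutes.

66.7 minutes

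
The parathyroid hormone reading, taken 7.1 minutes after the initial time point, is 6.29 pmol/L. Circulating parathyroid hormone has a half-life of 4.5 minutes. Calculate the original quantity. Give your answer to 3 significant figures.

18.8 pmol/L

Number of half-lives elapsed: n = 7.1/4.5 ≈ 1.5778.
A₀ = A × 2^n = 6.29 × 2^1.5778 = 6.29 × 2.9851 ≈ 18.776 pmol/L.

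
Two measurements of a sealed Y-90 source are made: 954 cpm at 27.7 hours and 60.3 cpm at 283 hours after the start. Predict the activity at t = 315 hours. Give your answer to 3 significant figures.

Over Δt = 283 − 27.7 = 255.3 hours, the level fell by a factor of 954/60.3 ≈ 15.821.
n = log₂(15.821) ≈ 3.9838 half-lives, so t½ = 255.3/3.9838 ≈ 64.085 hours.
From t = 283 to t = 315: 60.3 × (1/2)^((315−283)/64.085) ≈ 42.658 cpm.

42.7 cpm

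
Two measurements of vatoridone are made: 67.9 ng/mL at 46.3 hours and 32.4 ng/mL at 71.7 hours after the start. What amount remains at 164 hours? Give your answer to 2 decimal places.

Over Δt = 71.7 − 46.3 = 25.4 hours, the level fell by a factor of 67.9/32.4 ≈ 2.0957.
n = log₂(2.0957) ≈ 1.0674 half-lives, so t½ = 25.4/1.0674 ≈ 23.796 hours.
From t = 71.7 to t = 164: 32.4 × (1/2)^((164−71.7)/23.796) ≈ 2.2024 ng/mL.

2.20 ng/mL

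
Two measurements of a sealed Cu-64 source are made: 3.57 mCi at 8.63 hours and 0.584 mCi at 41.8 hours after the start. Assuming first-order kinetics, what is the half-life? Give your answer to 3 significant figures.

Over Δt = 41.8 − 8.63 = 33.17 hours, the level fell by a factor of 3.57/0.584 ≈ 6.113.
n = log₂(6.113) ≈ 2.6119 half-lives, so t½ = 33.17/2.6119 ≈ 12.7 hours.

12.7 hours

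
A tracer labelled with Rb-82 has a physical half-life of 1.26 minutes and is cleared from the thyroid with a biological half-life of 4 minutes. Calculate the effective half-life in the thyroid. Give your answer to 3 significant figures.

0.958 minutes

1/t_eff = 1/t_phys + 1/t_biol = 1/1.26 + 1/4 = 1.0437 per minute.
t_eff = 1.26 × 4 / (1.26 + 4) ≈ 0.95817 minutes.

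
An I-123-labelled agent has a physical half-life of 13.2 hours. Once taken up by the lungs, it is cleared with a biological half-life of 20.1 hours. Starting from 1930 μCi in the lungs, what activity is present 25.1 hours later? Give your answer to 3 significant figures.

1/t_eff = 1/t_phys + 1/t_biol = 1/13.2 + 1/20.1 = 0.12551 per hour.
t_eff = 13.2 × 20.1 / (13.2 + 20.1) ≈ 7.9676 hours.
Remaining = 1930 × (1/2)^(25.1/7.9676) = 1930 × (1/2)^3.1503 ≈ 217.39 μCi.

217 μCi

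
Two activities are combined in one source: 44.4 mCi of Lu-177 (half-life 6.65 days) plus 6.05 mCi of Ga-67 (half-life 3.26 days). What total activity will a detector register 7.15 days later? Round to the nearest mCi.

Lu-177: 44.4 × (1/2)^(7.15/6.65) = 44.4 × (1/2)^1.0752 ≈ 21.073 mCi.
Ga-67: 6.05 × (1/2)^(7.15/3.26) = 6.05 × (1/2)^2.1933 ≈ 1.3229 mCi.
Total = 21.073 + 1.3229 ≈ 22.396 mCi.

22 mCi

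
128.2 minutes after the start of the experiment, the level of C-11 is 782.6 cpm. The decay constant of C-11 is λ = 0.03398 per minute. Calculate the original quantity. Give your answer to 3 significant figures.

t½ = ln 2 / λ = 0.69315 / 0.03398 ≈ 20.399 minutes.
Number of half-lives elapsed: n = 128.2/20.399 ≈ 6.2847.
A₀ = A × 2^n = 782.6 × 2^6.2847 = 782.6 × 77.963 ≈ 61014 cpm.

61000 cpm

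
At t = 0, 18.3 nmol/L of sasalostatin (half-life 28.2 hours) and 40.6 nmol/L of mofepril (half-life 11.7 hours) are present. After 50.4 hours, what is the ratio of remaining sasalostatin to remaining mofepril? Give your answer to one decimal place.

sasalostatin: 18.3 × (1/2)^(50.4/28.2) = 18.3 × (1/2)^1.7872 ≈ 5.302 nmol/L.
mofepril: 40.6 × (1/2)^(50.4/11.7) = 40.6 × (1/2)^4.3077 ≈ 2.0501 nmol/L.
Ratio ≈ 5.302 / 2.0501 ≈ 2.5862.

2.6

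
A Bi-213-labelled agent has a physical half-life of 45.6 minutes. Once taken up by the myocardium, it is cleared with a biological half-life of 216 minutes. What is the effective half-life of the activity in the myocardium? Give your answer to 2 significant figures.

1/t_eff = 1/t_phys + 1/t_biol = 1/45.6 + 1/216 = 0.026559 per minute.
t_eff = 45.6 × 216 / (45.6 + 216) ≈ 37.651 minutes.

38 minutes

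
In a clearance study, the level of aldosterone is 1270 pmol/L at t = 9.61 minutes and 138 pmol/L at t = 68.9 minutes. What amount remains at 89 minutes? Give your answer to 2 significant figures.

65 pmol/L

Over Δt = 68.9 − 9.61 = 59.29 minutes, the level fell by a factor of 1270/138 ≈ 9.2029.
n = log₂(9.2029) ≈ 3.2021 half-lives, so t½ = 59.29/3.2021 ≈ 18.516 minutes.
From t = 68.9 to t = 89: 138 × (1/2)^((89−68.9)/18.516) ≈ 65.028 pmol/L.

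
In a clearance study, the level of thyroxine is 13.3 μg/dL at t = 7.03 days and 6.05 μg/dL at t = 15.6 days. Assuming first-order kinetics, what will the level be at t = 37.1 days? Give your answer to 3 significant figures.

Over Δt = 15.6 − 7.03 = 8.57 days, the level fell by a factor of 13.3/6.05 ≈ 2.1983.
n = log₂(2.1983) ≈ 1.1364 half-lives, so t½ = 8.57/1.1364 ≈ 7.5412 days.
From t = 15.6 to t = 37.1: 6.05 × (1/2)^((37.1−15.6)/7.5412) ≈ 0.83853 μg/dL.

0.839 μg/dL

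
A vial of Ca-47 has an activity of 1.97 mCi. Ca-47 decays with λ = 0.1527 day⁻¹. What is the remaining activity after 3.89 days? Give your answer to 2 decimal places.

1.09 mCi

t½ = ln 2 / λ = 0.69315 / 0.1527 ≈ 4.5393 days.
Number of half-lives: n = 3.89/4.5393 ≈ 0.85697.
Remaining = 1.97 × (1/2)^0.85697 = 1.97 × 0.55211 ≈ 1.0877 mCi.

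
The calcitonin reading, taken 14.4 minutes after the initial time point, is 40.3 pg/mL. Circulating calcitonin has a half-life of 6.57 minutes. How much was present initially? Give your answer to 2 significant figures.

Number of half-lives elapsed: n = 14.4/6.57 ≈ 2.1918.
A₀ = A × 2^n = 40.3 × 2^2.1918 = 40.3 × 4.5687 ≈ 184.12 pg/mL.

180 pg/mL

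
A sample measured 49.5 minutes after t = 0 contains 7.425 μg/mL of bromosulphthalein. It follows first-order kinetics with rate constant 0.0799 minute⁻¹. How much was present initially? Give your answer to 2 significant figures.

t½ = ln 2 / k = 0.69315 / 0.0799 ≈ 8.6752 minutes.
Number of half-lives elapsed: n = 49.5/8.6752 ≈ 5.7059.
A₀ = A × 2^n = 7.425 × 2^5.7059 = 7.425 × 52.198 ≈ 387.57 μg/mL.

390 μg/mL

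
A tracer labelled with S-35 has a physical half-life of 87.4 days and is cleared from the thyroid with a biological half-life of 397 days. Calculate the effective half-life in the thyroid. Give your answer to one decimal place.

1/t_eff = 1/t_phys + 1/t_biol = 1/87.4 + 1/397 = 0.013961 per day.
t_eff = 87.4 × 397 / (87.4 + 397) ≈ 71.63 days.

71.6 days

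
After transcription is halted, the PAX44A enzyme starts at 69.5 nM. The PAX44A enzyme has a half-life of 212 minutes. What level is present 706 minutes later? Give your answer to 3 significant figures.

6.91 nM

Number of half-lives: n = 706/212 ≈ 3.3302.
Remaining = 69.5 × (1/2)^3.3302 = 69.5 × 0.099429 ≈ 6.9103 nM.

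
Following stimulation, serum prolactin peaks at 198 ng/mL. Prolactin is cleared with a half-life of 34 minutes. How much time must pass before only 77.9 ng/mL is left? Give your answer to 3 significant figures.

Fraction remaining = 77.9/198 ≈ 0.39343.
n = log₂(198/77.9) = ln(2.5417)/ln 2 ≈ 1.3458 half-lives.
t = n × t½ = 1.3458 × 34 ≈ 45.757 minutes.

45.8 minutes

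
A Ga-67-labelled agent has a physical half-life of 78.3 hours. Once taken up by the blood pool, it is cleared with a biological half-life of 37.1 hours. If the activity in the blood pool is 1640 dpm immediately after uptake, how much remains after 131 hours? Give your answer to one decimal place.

44.5 dpm

1/t_eff = 1/t_phys + 1/t_biol = 1/78.3 + 1/37.1 = 0.039726 per hour.
t_eff = 78.3 × 37.1 / (78.3 + 37.1) ≈ 25.173 hours.
Remaining = 1640 × (1/2)^(131/25.173) = 1640 × (1/2)^5.204 ≈ 44.491 dpm.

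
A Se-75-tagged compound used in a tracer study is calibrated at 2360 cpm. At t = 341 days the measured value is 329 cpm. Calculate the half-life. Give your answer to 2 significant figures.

A/A₀ = 329/2360 ≈ 0.13941.
n = log₂(7.1733) ≈ 2.8426 half-lives elapsed in 341 days.
t½ = 341/2.8426 ≈ 119.96 days.

120 days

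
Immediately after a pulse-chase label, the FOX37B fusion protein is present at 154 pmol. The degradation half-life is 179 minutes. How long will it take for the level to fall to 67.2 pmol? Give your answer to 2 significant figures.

210 minutes

Fraction remaining = 67.2/154 ≈ 0.43636.
n = log₂(154/67.2) = ln(2.2917)/ln 2 ≈ 1.1964 half-lives.
t = n × t½ = 1.1964 × 179 ≈ 214.16 minutes.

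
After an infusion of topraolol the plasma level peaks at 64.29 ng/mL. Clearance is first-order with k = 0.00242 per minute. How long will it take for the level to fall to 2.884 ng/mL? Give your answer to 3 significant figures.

1280 minutes

t½ = ln 2 / k = 0.69315 / 0.00242 ≈ 286.42 minutes.
Fraction remaining = 2.884/64.29 ≈ 0.044859.
n = log₂(64.29/2.884) = ln(22.292)/ln 2 ≈ 4.4785 half-lives.
t = n × t½ = 4.4785 × 286.42 ≈ 1282.7 minutes.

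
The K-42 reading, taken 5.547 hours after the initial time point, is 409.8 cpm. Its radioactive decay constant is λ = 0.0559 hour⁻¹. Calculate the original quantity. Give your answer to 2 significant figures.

560 cpm

t½ = ln 2 / λ = 0.69315 / 0.0559 ≈ 12.4 hours.
Number of half-lives elapsed: n = 5.547/12.4 ≈ 0.44735.
A₀ = A × 2^n = 409.8 × 2^0.44735 = 409.8 × 1.3635 ≈ 558.77 cpm.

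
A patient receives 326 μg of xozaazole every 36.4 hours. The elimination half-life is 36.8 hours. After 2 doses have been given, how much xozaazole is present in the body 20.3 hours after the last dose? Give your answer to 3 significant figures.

334 μg

The 2 doses were given 56.7, 20.3 hours ago.
Total = 326·(1/2)^(56.7/36.8) + 326·(1/2)^(20.3/36.8)
      = 112.05 + 222.41 ≈ 334.46 μg.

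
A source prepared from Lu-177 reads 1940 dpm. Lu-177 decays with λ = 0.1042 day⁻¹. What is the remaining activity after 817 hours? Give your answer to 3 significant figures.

t½ = ln 2 / λ = 0.69315 / 0.1042 ≈ 6.6521 days.
Convert the elapsed time: 817 hours = 34.0417 days.
Number of half-lives: n = 34.0417/6.6521 ≈ 5.1174.
Remaining = 1940 × (1/2)^5.1174 = 1940 × 0.028807 ≈ 55.885 dpm.

55.9 dpm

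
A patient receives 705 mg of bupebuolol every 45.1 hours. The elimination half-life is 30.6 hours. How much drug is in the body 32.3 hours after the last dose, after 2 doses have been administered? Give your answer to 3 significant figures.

461 mg

The 2 doses were given 77.4, 32.3 hours ago.
Total = 705·(1/2)^(77.4/30.6) + 705·(1/2)^(32.3/30.6)
      = 122.11 + 339.18 ≈ 461.3 mg.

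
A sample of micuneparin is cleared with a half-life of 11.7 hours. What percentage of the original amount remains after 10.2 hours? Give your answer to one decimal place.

n = 10.2/11.7 ≈ 0.87179 half-lives.
Fraction remaining = (1/2)^0.87179 ≈ 0.54647, i.e. 54.647%.

54.6%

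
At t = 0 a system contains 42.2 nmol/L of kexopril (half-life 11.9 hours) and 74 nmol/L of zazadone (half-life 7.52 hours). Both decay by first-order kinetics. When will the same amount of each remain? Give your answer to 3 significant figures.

Set 42.2·(1/2)^(t/11.9) = 74·(1/2)^(t/7.52).
Taking log₂: log₂(42.2/74) = t·(1/11.9 − 1/7.52).
log₂(0.57027) = -0.81028; 1/11.9 − 1/7.52 = -0.048945.
t = -0.81028 / -0.048945 ≈ 16.555 hours.

16.6 hours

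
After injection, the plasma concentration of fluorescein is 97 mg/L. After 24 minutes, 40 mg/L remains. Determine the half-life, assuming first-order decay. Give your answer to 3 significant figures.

18.8 minutes

A/A₀ = 40/97 ≈ 0.41237.
n = log₂(2.425) ≈ 1.278 half-lives elapsed in 24 minutes.
t½ = 24/1.278 ≈ 18.78 minutes.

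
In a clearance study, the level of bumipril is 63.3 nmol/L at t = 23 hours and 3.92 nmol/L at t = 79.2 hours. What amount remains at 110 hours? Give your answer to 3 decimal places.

Over Δt = 79.2 − 23 = 56.2 hours, the level fell by a factor of 63.3/3.92 ≈ 16.148.
n = log₂(16.148) ≈ 4.0133 half-lives, so t½ = 56.2/4.0133 ≈ 14.004 hours.
From t = 79.2 to t = 110: 3.92 × (1/2)^((110−79.2)/14.004) ≈ 0.85347 nmol/L.

0.853 nmol/L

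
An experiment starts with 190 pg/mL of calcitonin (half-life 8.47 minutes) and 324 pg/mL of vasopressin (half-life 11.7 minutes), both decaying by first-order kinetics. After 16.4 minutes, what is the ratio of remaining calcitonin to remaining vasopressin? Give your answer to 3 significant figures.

calcitonin: 190 × (1/2)^(16.4/8.47) = 190 × (1/2)^1.9362 ≈ 49.646 pg/mL.
vasopressin: 324 × (1/2)^(16.4/11.7) = 324 × (1/2)^1.4017 ≈ 122.63 pg/mL.
Ratio ≈ 49.646 / 122.63 ≈ 0.40485.

0.405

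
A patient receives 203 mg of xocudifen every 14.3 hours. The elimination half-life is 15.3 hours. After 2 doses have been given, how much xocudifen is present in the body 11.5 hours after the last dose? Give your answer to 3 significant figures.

184 mg

The 2 doses were given 25.8, 11.5 hours ago.
Total = 203·(1/2)^(25.8/15.3) + 203·(1/2)^(11.5/15.3)
      = 63.078 + 120.57 ≈ 183.65 mg.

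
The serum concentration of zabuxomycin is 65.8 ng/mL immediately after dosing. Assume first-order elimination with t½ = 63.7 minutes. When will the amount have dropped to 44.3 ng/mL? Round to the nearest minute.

Fraction remaining = 44.3/65.8 ≈ 0.67325.
n = log₂(65.8/44.3) = ln(1.4853)/ln 2 ≈ 0.57078 half-lives.
t = n × t½ = 0.57078 × 63.7 ≈ 36.359 minutes.

36 minutes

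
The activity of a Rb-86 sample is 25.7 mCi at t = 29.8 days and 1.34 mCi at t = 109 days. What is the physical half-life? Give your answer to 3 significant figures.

Over Δt = 109 − 29.8 = 79.2 days, the level fell by a factor of 25.7/1.34 ≈ 19.179.
n = log₂(19.179) ≈ 4.2615 half-lives, so t½ = 79.2/4.2615 ≈ 18.585 days.

18.6 days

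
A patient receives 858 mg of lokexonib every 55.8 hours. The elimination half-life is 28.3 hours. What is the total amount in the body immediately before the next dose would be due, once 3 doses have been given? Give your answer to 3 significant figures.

The 3 doses were given 167.4, 111.6, 55.8 hours ago.
Total = 858·(1/2)^(167.4/28.3) + 858·(1/2)^(111.6/28.3) + 858·(1/2)^(55.8/28.3)
      = 14.218 + 55.768 + 218.74 ≈ 288.73 mg.

289 mg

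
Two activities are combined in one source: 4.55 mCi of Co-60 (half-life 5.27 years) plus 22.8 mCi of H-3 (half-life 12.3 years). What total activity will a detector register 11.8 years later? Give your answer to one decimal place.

Co-60: 4.55 × (1/2)^(11.8/5.27) = 4.55 × (1/2)^2.2391 ≈ 0.96378 mCi.
H-3: 22.8 × (1/2)^(11.8/12.3) = 22.8 × (1/2)^0.95935 ≈ 11.726 mCi.
Total = 0.96378 + 11.726 ≈ 12.69 mCi.

12.7 mCi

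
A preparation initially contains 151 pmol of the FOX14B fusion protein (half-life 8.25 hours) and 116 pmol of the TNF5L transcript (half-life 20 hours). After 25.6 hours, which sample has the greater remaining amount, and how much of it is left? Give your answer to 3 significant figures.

TNF5L transcript, 47.8 pmol

FOX14B fusion protein: 151 × (1/2)^3.103 ≈ 17.574 pmol.
TNF5L transcript: 116 × (1/2)^1.28 ≈ 47.768 pmol.
TNF5L transcript has more remaining, at ≈ 47.768 pmol.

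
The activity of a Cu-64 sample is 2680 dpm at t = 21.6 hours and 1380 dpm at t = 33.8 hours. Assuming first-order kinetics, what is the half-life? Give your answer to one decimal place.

12.7 hours

Over Δt = 33.8 − 21.6 = 12.2 hours, the level fell by a factor of 2680/1380 ≈ 1.942.
n = log₂(1.942) ≈ 0.95756 half-lives, so t½ = 12.2/0.95756 ≈ 12.741 hours.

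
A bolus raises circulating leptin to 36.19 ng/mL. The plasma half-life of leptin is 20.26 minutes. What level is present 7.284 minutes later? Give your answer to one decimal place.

28.2 ng/mL

Number of half-lives: n = 7.284/20.26 ≈ 0.35953.
Remaining = 36.19 × (1/2)^0.35953 = 36.19 × 0.77942 ≈ 28.207 ng/mL.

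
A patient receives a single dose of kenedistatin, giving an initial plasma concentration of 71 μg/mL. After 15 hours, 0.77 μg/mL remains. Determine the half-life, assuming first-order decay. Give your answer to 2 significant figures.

A/A₀ = 0.77/71 ≈ 0.010845.
n = log₂(92.208) ≈ 6.5268 half-lives elapsed in 15 hours.
t½ = 15/6.5268 ≈ 2.2982 hours.

2.3 hours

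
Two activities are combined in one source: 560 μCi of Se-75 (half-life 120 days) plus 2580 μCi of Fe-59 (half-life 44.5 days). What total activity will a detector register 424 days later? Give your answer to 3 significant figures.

51.9 μCi

Se-75: 560 × (1/2)^(424/120) = 560 × (1/2)^3.5333 ≈ 48.367 μCi.
Fe-59: 2580 × (1/2)^(424/44.5) = 2580 × (1/2)^9.5281 ≈ 3.4945 μCi.
Total = 48.367 + 3.4945 ≈ 51.861 μCi.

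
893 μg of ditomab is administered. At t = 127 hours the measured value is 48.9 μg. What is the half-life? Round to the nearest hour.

30 hours

A/A₀ = 48.9/893 ≈ 0.054759.
n = log₂(18.262) ≈ 4.1908 half-lives elapsed in 127 hours.
t½ = 127/4.1908 ≈ 30.305 hours.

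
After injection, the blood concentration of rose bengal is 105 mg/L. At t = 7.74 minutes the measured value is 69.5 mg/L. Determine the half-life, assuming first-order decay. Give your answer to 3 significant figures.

13.0 minutes

A/A₀ = 69.5/105 ≈ 0.6619.
n = log₂(1.5108) ≈ 0.5953 half-lives elapsed in 7.74 minutes.
t½ = 7.74/0.5953 ≈ 13.002 minutes.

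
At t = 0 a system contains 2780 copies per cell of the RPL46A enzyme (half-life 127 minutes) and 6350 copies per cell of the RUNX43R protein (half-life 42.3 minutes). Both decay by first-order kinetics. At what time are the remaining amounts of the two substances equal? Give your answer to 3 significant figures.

75.6 minutes

Set 2780·(1/2)^(t/127) = 6350·(1/2)^(t/42.3).
Taking log₂: log₂(2780/6350) = t·(1/127 − 1/42.3).
log₂(0.4378) = -1.1917; 1/127 − 1/42.3 = -0.015767.
t = -1.1917 / -0.015767 ≈ 75.582 minutes.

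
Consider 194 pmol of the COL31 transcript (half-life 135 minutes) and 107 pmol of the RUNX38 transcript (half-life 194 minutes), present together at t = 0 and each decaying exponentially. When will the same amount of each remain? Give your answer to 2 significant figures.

Set 194·(1/2)^(t/135) = 107·(1/2)^(t/194).
Taking log₂: log₂(194/107) = t·(1/135 − 1/194).
log₂(1.8131) = 0.85845; 1/135 − 1/194 = 0.0022528.
t = 0.85845 / 0.0022528 ≈ 381.06 minutes.

380 minutes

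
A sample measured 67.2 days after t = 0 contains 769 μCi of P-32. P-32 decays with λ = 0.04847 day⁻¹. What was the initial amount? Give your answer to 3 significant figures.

t½ = ln 2 / λ = 0.69315 / 0.04847 ≈ 14.301 days.
Number of half-lives elapsed: n = 67.2/14.301 ≈ 4.6991.
A₀ = A × 2^n = 769 × 2^4.6991 = 769 × 25.976 ≈ 19976 μCi.

20000 μCi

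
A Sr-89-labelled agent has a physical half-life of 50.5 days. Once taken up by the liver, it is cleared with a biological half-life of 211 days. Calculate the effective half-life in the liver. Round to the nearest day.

1/t_eff = 1/t_phys + 1/t_biol = 1/50.5 + 1/211 = 0.024541 per day.
t_eff = 50.5 × 211 / (50.5 + 211) ≈ 40.748 days.

41 days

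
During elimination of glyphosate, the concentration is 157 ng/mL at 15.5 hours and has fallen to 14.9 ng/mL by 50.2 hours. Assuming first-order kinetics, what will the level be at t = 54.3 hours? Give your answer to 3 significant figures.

11.3 ng/mL

Over Δt = 50.2 − 15.5 = 34.7 hours, the level fell by a factor of 157/14.9 ≈ 10.537.
n = log₂(10.537) ≈ 3.3974 half-lives, so t½ = 34.7/3.3974 ≈ 10.214 hours.
From t = 50.2 to t = 54.3: 14.9 × (1/2)^((54.3−50.2)/10.214) ≈ 11.281 ng/mL.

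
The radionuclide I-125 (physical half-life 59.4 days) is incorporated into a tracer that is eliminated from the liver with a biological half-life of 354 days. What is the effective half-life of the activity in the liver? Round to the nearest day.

51 days

1/t_eff = 1/t_phys + 1/t_biol = 1/59.4 + 1/354 = 0.01966 per day.
t_eff = 59.4 × 354 / (59.4 + 354) ≈ 50.865 days.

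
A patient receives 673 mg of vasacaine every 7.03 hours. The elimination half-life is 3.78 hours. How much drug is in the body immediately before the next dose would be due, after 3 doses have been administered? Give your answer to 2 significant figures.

250 mg

The 3 doses were given 21.09, 14.06, 7.03 hours ago.
Total = 673·(1/2)^(21.09/3.78) + 673·(1/2)^(14.06/3.78) + 673·(1/2)^(7.03/3.78)
      = 14.075 + 51.087 + 185.42 ≈ 250.59 mg.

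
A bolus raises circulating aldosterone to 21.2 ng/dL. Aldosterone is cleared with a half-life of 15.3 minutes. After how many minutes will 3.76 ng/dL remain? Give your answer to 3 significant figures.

38.2 minutes

Fraction remaining = 3.76/21.2 ≈ 0.17736.
n = log₂(21.2/3.76) = ln(5.6383)/ln 2 ≈ 2.4953 half-lives.
t = n × t½ = 2.4953 × 15.3 ≈ 38.177 minutes.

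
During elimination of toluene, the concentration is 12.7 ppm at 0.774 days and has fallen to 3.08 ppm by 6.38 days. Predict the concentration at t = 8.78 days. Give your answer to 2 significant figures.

Over Δt = 6.38 − 0.774 = 5.606 days, the level fell by a factor of 12.7/3.08 ≈ 4.1234.
n = log₂(4.1234) ≈ 2.0438 half-lives, so t½ = 5.606/2.0438 ≈ 2.7429 days.
From t = 6.38 to t = 8.78: 3.08 × (1/2)^((8.78−6.38)/2.7429) ≈ 1.6794 ppm.

1.7 ppm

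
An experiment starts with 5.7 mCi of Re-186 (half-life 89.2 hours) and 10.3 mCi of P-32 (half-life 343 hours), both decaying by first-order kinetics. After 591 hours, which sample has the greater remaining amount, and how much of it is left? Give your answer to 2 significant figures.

Re-186: 5.7 × (1/2)^6.6256 ≈ 0.057727 mCi.
P-32: 10.3 × (1/2)^1.723 ≈ 3.12 mCi.
P-32 has more remaining, at ≈ 3.12 mCi.

P-32, 3.1 mCi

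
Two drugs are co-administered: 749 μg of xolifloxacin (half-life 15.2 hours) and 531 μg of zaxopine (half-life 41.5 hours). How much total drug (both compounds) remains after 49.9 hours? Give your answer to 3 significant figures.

xolifloxacin: 749 × (1/2)^(49.9/15.2) = 749 × (1/2)^3.2829 ≈ 76.954 μg.
zaxopine: 531 × (1/2)^(49.9/41.5) = 531 × (1/2)^1.2024 ≈ 230.75 μg.
Total = 76.954 + 230.75 ≈ 307.7 μg.

308 μg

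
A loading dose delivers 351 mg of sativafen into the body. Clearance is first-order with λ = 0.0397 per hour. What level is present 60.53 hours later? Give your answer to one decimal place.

t½ = ln 2 / λ = 0.69315 / 0.0397 ≈ 17.46 hours.
Number of half-lives: n = 60.53/17.46 ≈ 3.4669.
Remaining = 351 × (1/2)^3.4669 = 351 × 0.090442 ≈ 31.745 mg.

31.7 mg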